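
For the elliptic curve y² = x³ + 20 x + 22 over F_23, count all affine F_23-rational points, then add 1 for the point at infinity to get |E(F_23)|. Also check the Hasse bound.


Affine points = {(2, 1), (2, 22), (6, 6), (6, 17), (8, 2), (8, 21), (10, 7), (10, 16), (11, 3), (11, 20), (12, 9), (12, 14), (13, 8), (13, 15), (17, 10), (17, 13), (18, 2), (18, 21), (19, 4), (19, 19), (20, 2), (20, 21), (22, 1), (22, 22)}; affine count = 24; |E(F_23)| = 25.

Discriminant check: Δ ∝ 4a³ + 27b² = 4·20³ + 27·22² = 4·8000 + 27·484 ≡ 11 (mod 23). Nonzero ⇒ E is nonsingular.
For each x ∈ F_23, compute rhs = x³ + 20·x + 22 mod 23, then count y ∈ F_23 with y² ≡ rhs.
  x = 0: rhs = 22, matching y values: none (0 points).
  x = 1: rhs = 20, matching y values: none (0 points).
  x = 2: rhs = 1, matching y values: 1, 22 (2 points).
  x = 3: rhs = 17, matching y values: none (0 points).
  x = 4: rhs = 5, matching y values: none (0 points).
  x = 5: rhs = 17, matching y values: none (0 points).
  x = 6: rhs = 13, matching y values: 6, 17 (2 points).
  x = 7: rhs = 22, matching y values: none (0 points).
  x = 8: rhs = 4, matching y values: 2, 21 (2 points).
  x = 9: rhs = 11, matching y values: none (0 points).
  x = 10: rhs = 3, matching y values: 7, 16 (2 points).
  x = 11: rhs = 9, matching y values: 3, 20 (2 points).
  x = 12: rhs = 12, matching y values: 9, 14 (2 points).
  x = 13: rhs = 18, matching y values: 8, 15 (2 points).
  x = 14: rhs = 10, matching y values: none (0 points).
  x = 15: rhs = 17, matching y values: none (0 points).
  x = 16: rhs = 22, matching y values: none (0 points).
  x = 17: rhs = 8, matching y values: 10, 13 (2 points).
  x = 18: rhs = 4, matching y values: 2, 21 (2 points).
  x = 19: rhs = 16, matching y values: 4, 19 (2 points).
  x = 20: rhs = 4, matching y values: 2, 21 (2 points).
  x = 21: rhs = 20, matching y values: none (0 points).
  x = 22: rhs = 1, matching y values: 1, 22 (2 points).
Total affine count: 24.
Full point count |E(F_23)| = 24 + 1 = 25.
Hasse bound: |25 − (23+1)| = |1| = 1 ≤ 2√23 ≈ 9.5917 ✓.


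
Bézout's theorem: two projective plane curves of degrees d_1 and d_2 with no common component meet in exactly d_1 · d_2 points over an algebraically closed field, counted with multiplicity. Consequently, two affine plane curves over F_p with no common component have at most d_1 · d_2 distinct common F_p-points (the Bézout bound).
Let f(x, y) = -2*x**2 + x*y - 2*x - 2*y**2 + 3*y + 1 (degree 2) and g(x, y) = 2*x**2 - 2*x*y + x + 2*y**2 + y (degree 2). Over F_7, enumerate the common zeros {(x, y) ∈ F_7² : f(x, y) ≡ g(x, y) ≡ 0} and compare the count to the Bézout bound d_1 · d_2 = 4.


Common zeros: ∅; count = 0; Bézout bound = 4.

deg(f) = 2, deg(g) = 2, so Bézout bound = 4.
Scan x ∈ F_7. For each x, list the y ∈ F_7 with f(x, y) ≡ 0 and those with g(x, y) ≡ 0 (mod 7); the common zeros in that column are the intersection.
  x = 0: f ≡ 0 at y ∈ ∅; g ≡ 0 at y ∈ {0, 3}; common: ∅.
  x = 1: f ≡ 0 at y ∈ ∅; g ≡ 0 at y ∈ ∅; common: ∅.
  x = 2: f ≡ 0 at y ∈ {3}; g ≡ 0 at y ∈ ∅; common: ∅.
  x = 3: f ≡ 0 at y ∈ ∅; g ≡ 0 at y ∈ {0, 6}; common: ∅.
  x = 4: f ≡ 0 at y ∈ ∅; g ≡ 0 at y ∈ ∅; common: ∅.
  x = 5: f ≡ 0 at y ∈ ∅; g ≡ 0 at y ∈ ∅; common: ∅.
  x = 6: f ≡ 0 at y ∈ ∅; g ≡ 0 at y ∈ {3, 6}; common: ∅.
Collecting: common zeros = ∅, so the count is 0.
Comparison with the Bézout bound: 0 ≤ 4 = deg(f)·deg(g), as expected for curves with no common component (the affine F_7-count falls short of the bound because intersections may lie at infinity, over extension fields, or carry multiplicity).


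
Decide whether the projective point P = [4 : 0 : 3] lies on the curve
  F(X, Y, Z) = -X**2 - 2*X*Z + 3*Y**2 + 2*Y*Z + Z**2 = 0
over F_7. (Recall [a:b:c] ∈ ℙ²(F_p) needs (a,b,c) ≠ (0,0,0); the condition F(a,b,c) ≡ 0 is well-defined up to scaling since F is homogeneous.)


F(4,0,3) ≡ 4 (mod 7); P is NOT on the curve.

Evaluate F(4, 0, 3) term-by-term (mod 7).
  -X**2 ↦ -1·16·1·1 = -16
  -2*X*Z ↦ -2·4·1·3 = -24
  3*Y**2 ↦ 3·1·0·1 = 0
  2*Y*Z ↦ 2·1·0·3 = 0
  Z**2 ↦ 1·1·1·9 = 9
Sum: F(4, 0, 3) = (-16) + (-24) + (0) + (0) + (9) = -31.
Reducing mod 7: -31 ≡ 4 (mod 7).
Since F(a, b, c) ≡ 4 ≠ 0 (mod 7), P does NOT lie on the curve.


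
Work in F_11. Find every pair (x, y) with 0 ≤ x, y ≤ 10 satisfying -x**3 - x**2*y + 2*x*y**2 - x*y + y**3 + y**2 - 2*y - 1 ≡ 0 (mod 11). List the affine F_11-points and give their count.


Affine F_11-points: {(2, 1), (2, 8), (4, 1), (4, 4), (4, 8), (6, 4), (7, 9), (8, 4), (8, 8), (10, 0), (10, 2), (10, 10)}; count = 12.

For each of the 121 pairs (x, y) ∈ F_11², evaluate f(x, y) mod 11. Record the zeros.
  x = 0: [0↦10, 1↦10, 2↦7, 3↦7, 4↦5, 5↦7, 6↦8, 7↦3, 8↦9, 9↦10, 10↦1]  zeros at y ∈ ∅
  x = 1: [0↦9, 1↦9, 2↦10, 3↦7, 4↦6, 5↦2, 6↦1, 7↦9, 8↦10, 9↦10, 10↦4]  zeros at y ∈ ∅
  x = 2: [0↦2, 1↦0, 2↦3, 3↦6, 4↦4, 5↦3, 6↦9, 7↦6, 8↦0, 9↦8, 10↦3]  zeros at y ∈ {1, 8}
  x = 3: [0↦5, 1↦10, 2↦2, 3↦9, 4↦4, 5↦4, 6↦4, 7↦10, 8↦6, 9↦9, 10↦3]  zeros at y ∈ ∅
  x = 4: [0↦1, 1↦0, 2↦1, 3↦10, 4↦0, 5↦10, 6↦2, 7↦4, 8↦0, 9↦7, 10↦9]  zeros at y ∈ {1, 4, 8}
  x = 5: [0↦6, 1↦8, 2↦5, 3↦3, 4↦8, 5↦4, 6↦8, 7↦4, 8↦9, 9↦7, 10↦4]  zeros at y ∈ ∅
  x = 6: [0↦3, 1↦6, 2↦8, 3↦4, 4↦0, 5↦2, 6↦5, 7↦4, 8↦5, 9↦3, 10↦4]  zeros at y ∈ {4}
  x = 7: [0↦8, 1↦10, 2↦4, 3↦7, 4↦3, 5↦9, 6↦9, 7↦9, 8↦4, 9↦0, 10↦3]  zeros at y ∈ {9}
  x = 8: [0↦4, 1↦3, 2↦9, 3↦6, 4↦0, 5↦8, 6↦3, 7↦2, 8↦0, 9↦3, 10↦6]  zeros at y ∈ {4, 8}
  x = 9: [0↦7, 1↦1, 2↦6, 3↦6, 4↦7, 5↦4, 6↦3, 7↦10, 8↦9, 9↦6, 10↦7]  zeros at y ∈ ∅
  x = 10: [0↦0, 1↦9, 2↦0, 3↦1, 4↦7, 5↦2, 6↦3, 7↦5, 8↦3, 9↦3, 10↦0]  zeros at y ∈ {0, 2, 10}
Collecting zeros: affine points = {(2, 1), (2, 8), (4, 1), (4, 4), (4, 8), (6, 4), (7, 9), (8, 4), (8, 8), (10, 0), (10, 2), (10, 10)}.
Total count |C(F_11)_aff| = 12.


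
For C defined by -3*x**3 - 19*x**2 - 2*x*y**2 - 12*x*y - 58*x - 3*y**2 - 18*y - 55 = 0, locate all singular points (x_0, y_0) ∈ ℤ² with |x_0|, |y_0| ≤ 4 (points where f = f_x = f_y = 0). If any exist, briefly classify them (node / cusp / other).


Singular points: {(-2, -3)}; classification: node.

Compute partial derivatives:
  f_x = -9*x**2 - 38*x - 2*y**2 - 12*y - 58.
  f_y = -4*x*y - 12*x - 6*y - 18.
Scan x_0 ∈ {−4, ..., 4}. For each x_0, f_y(x_0, y) is a polynomial in y; find its integer roots y ∈ {−4, ..., 4}, then test f_x and f at those candidates.
  x = -4: f_y(-4, y) = 10*y + 30; vanishes at y ∈ {-3}. (-4, -3): f_x = -32 ≠ 0.
  x = -3: f_y(-3, y) = 6*y + 18; vanishes at y ∈ {-3}. (-3, -3): f_x = -7 ≠ 0.
  x = -2: f_y(-2, y) = 2*y + 6; vanishes at y ∈ {-3}. (-2, -3): f_x = 0, f = 0 — SINGULAR.
  x = -1: f_y(-1, y) = -2*y - 6; vanishes at y ∈ {-3}. (-1, -3): f_x = -11 ≠ 0.
  x = 0: f_y(0, y) = -6*y - 18; vanishes at y ∈ {-3}. (0, -3): f_x = -40 ≠ 0.
  x = 1: f_y(1, y) = -10*y - 30; vanishes at y ∈ {-3}. (1, -3): f_x = -87 ≠ 0.
  x = 2: f_y(2, y) = -14*y - 42; vanishes at y ∈ {-3}. (2, -3): f_x = -152 ≠ 0.
  x = 3: f_y(3, y) = -18*y - 54; vanishes at y ∈ {-3}. (3, -3): f_x = -235 ≠ 0.
  x = 4: f_y(4, y) = -22*y - 66; vanishes at y ∈ {-3}. (4, -3): f_x = -336 ≠ 0.
Only singular point on the grid: (-2, -3).
Classify: substitute x = -2 + u, y = -3 + v and expand: f = -3*u**3 - u**2 - 2*u*v**2 + v**2.
No constant or linear terms (consistent with a singular point). Quadratic part: -u**2 + v**2. Cubic part: -3*u**3 - 2*u*v**2.
The quadratic part v**2 - u**2 = (v − u)(v + u) splits into two distinct linear factors, so there are two distinct tangent lines y − -3 = ±(x − -2) — this is a node (ordinary double point).
Classification: node.


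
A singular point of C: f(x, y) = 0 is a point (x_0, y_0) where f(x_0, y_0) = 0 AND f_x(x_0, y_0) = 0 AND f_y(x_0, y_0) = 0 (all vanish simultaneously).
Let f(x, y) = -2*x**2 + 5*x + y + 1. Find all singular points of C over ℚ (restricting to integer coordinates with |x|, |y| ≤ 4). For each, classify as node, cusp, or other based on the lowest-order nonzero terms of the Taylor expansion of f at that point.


No singular points in the scanned grid; C is smooth there.

Compute partial derivatives:
  f_x = 5 - 4*x.
  f_y = 1.
f_y = 1 is a nonzero constant, so f_y never vanishes: no point (x, y) can satisfy f = f_x = f_y = 0. In particular no (x, y) ∈ {−4, ..., 4}² is singular; the curve is smooth.


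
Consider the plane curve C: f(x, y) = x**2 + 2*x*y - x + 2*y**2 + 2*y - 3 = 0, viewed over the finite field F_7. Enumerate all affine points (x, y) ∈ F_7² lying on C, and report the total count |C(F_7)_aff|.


Affine F_7-points: {(0, 3), (2, 1), (2, 3), (4, 1), (5, 2), (5, 6), (6, 2), (6, 5)}; count = 8.

For each of the 49 pairs (x, y) ∈ F_7², evaluate f(x, y) mod 7. Record the zeros.
  x = 0: [0↦4, 1↦1, 2↦2, 3↦0, 4↦2, 5↦1, 6↦4]  zeros at y ∈ {3}
  x = 1: [0↦4, 1↦3, 2↦6, 3↦6, 4↦3, 5↦4, 6↦2]  zeros at y ∈ ∅
  x = 2: [0↦6, 1↦0, 2↦5, 3↦0, 4↦6, 5↦2, 6↦2]  zeros at y ∈ {1, 3}
  x = 3: [0↦3, 1↦6, 2↦6, 3↦3, 4↦4, 5↦2, 6↦4]  zeros at y ∈ ∅
  x = 4: [0↦2, 1↦0, 2↦2, 3↦1, 4↦4, 5↦4, 6↦1]  zeros at y ∈ {1}
  x = 5: [0↦3, 1↦3, 2↦0, 3↦1, 4↦6, 5↦1, 6↦0]  zeros at y ∈ {2, 6}
  x = 6: [0↦6, 1↦1, 2↦0, 3↦3, 4↦3, 5↦0, 6↦1]  zeros at y ∈ {2, 5}
Collecting zeros: affine points = {(0, 3), (2, 1), (2, 3), (4, 1), (5, 2), (5, 6), (6, 2), (6, 5)}.
Total count |C(F_7)_aff| = 8.


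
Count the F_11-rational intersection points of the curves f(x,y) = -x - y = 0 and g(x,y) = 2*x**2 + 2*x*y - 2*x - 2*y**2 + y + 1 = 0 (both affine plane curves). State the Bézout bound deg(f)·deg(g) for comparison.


Common zeros: ∅; count = 0; Bézout bound = 2.

deg(f) = 1, deg(g) = 2, so Bézout bound = 2.
Scan x ∈ F_11. For each x, list the y ∈ F_11 with f(x, y) ≡ 0 and those with g(x, y) ≡ 0 (mod 11); the common zeros in that column are the intersection.
  x = 0: f ≡ 0 at y ∈ {0}; g ≡ 0 at y ∈ {1, 5}; common: ∅.
  x = 1: f ≡ 0 at y ∈ {10}; g ≡ 0 at y ∈ ∅; common: ∅.
  x = 2: f ≡ 0 at y ∈ {9}; g ≡ 0 at y ∈ ∅; common: ∅.
  x = 3: f ≡ 0 at y ∈ {8}; g ≡ 0 at y ∈ ∅; common: ∅.
  x = 4: f ≡ 0 at y ∈ {7}; g ≡ 0 at y ∈ ∅; common: ∅.
  x = 5: f ≡ 0 at y ∈ {6}; g ≡ 0 at y ∈ {2, 9}; common: ∅.
  x = 6: f ≡ 0 at y ∈ {5}; g ≡ 0 at y ∈ ∅; common: ∅.
  x = 7: f ≡ 0 at y ∈ {4}; g ≡ 0 at y ∈ {5, 8}; common: ∅.
  x = 8: f ≡ 0 at y ∈ {3}; g ≡ 0 at y ∈ {6, 8}; common: ∅.
  x = 9: f ≡ 0 at y ∈ {2}; g ≡ 0 at y ∈ {6, 9}; common: ∅.
  x = 10: f ≡ 0 at y ∈ {1}; g ≡ 0 at y ∈ ∅; common: ∅.
Collecting: common zeros = ∅, so the count is 0.
Comparison with the Bézout bound: 0 ≤ 2 = deg(f)·deg(g), as expected for curves with no common component (the affine F_11-count falls short of the bound because intersections may lie at infinity, over extension fields, or carry multiplicity).


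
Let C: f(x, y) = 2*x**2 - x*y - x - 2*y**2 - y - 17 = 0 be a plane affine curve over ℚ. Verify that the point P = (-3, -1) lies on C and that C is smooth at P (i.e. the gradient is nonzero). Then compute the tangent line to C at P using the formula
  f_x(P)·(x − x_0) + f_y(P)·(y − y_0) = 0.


Tangent line at P: -12*x + 6*y - 30 = 0.

Step 1: f(-3, -1) = 0, so P lies on C.
Step 2: partial derivatives
  f_x(x, y) = 4*x - y - 1, f_y(x, y) = -x - 4*y - 1.
  f_x(P) = -12, f_y(P) = 6 (gradient nonzero, so P is smooth).
Step 3: tangent line at P: -12·(x − -3) + 6·(y − -1) = 0.
Expanding: -12*x + 6*y - 30 = 0.


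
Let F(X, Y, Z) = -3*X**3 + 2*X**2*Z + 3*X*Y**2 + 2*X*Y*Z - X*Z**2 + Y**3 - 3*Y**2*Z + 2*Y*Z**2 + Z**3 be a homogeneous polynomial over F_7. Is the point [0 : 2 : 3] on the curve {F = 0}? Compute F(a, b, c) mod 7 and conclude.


F(0,2,3) ≡ 0 (mod 7); P is on the curve.

Evaluate F(0, 2, 3) term-by-term (mod 7).
  -3*X**3 ↦ -3·0·1·1 = 0
  2*X**2*Z ↦ 2·0·1·3 = 0
  3*X*Y**2 ↦ 3·0·4·1 = 0
  2*X*Y*Z ↦ 2·0·2·3 = 0
  -X*Z**2 ↦ -1·0·1·9 = 0
  Y**3 ↦ 1·1·8·1 = 8
  -3*Y**2*Z ↦ -3·1·4·3 = -36
  2*Y*Z**2 ↦ 2·1·2·9 = 36
  Z**3 ↦ 1·1·1·27 = 27
Sum: F(0, 2, 3) = (0) + (0) + (0) + (0) + (0) + (8) + (-36) + (36) + (27) = 35.
Reducing mod 7: 35 ≡ 0 (mod 7).
Since F(a, b, c) ≡ 0 (mod 7), P lies on the curve.


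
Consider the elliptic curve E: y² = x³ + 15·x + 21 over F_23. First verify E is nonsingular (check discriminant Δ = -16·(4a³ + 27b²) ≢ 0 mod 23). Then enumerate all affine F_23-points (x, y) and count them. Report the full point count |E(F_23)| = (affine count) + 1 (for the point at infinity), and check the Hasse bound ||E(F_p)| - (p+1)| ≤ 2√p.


Affine points = {(2, 6), (2, 17), (3, 1), (3, 22), (7, 3), (7, 20), (8, 3), (8, 20), (14, 10), (14, 13), (19, 9), (19, 14), (20, 8), (20, 15), (21, 11), (21, 12)}; affine count = 16; |E(F_23)| = 17.

Discriminant check: Δ ∝ 4a³ + 27b² = 4·15³ + 27·21² = 4·3375 + 27·441 ≡ 15 (mod 23). Nonzero ⇒ E is nonsingular.
For each x ∈ F_23, compute rhs = x³ + 15·x + 21 mod 23, then count y ∈ F_23 with y² ≡ rhs.
  x = 0: rhs = 21, matching y values: none (0 points).
  x = 1: rhs = 14, matching y values: none (0 points).
  x = 2: rhs = 13, matching y values: 6, 17 (2 points).
  x = 3: rhs = 1, matching y values: 1, 22 (2 points).
  x = 4: rhs = 7, matching y values: none (0 points).
  x = 5: rhs = 14, matching y values: none (0 points).
  x = 6: rhs = 5, matching y values: none (0 points).
  x = 7: rhs = 9, matching y values: 3, 20 (2 points).
  x = 8: rhs = 9, matching y values: 3, 20 (2 points).
  x = 9: rhs = 11, matching y values: none (0 points).
  x = 10: rhs = 21, matching y values: none (0 points).
  x = 11: rhs = 22, matching y values: none (0 points).
  x = 12: rhs = 20, matching y values: none (0 points).
  x = 13: rhs = 21, matching y values: none (0 points).
  x = 14: rhs = 8, matching y values: 10, 13 (2 points).
  x = 15: rhs = 10, matching y values: none (0 points).
  x = 16: rhs = 10, matching y values: none (0 points).
  x = 17: rhs = 14, matching y values: none (0 points).
  x = 18: rhs = 5, matching y values: none (0 points).
  x = 19: rhs = 12, matching y values: 9, 14 (2 points).
  x = 20: rhs = 18, matching y values: 8, 15 (2 points).
  x = 21: rhs = 6, matching y values: 11, 12 (2 points).
  x = 22: rhs = 5, matching y values: none (0 points).
Total affine count: 16.
Full point count |E(F_23)| = 16 + 1 = 17.
Hasse bound: |17 − (23+1)| = |-7| = 7 ≤ 2√23 ≈ 9.5917 ✓.


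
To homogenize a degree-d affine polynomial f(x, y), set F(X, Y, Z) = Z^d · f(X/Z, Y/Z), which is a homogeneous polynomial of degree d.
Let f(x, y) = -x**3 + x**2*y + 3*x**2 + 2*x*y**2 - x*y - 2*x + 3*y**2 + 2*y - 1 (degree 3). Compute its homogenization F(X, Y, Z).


F(X, Y, Z) = -X**3 + X**2*Y + 3*X**2*Z + 2*X*Y**2 - X*Y*Z - 2*X*Z**2 + 3*Y**2*Z + 2*Y*Z**2 - Z**3

deg(f) = 3.
Substitute x = X/Z, y = Y/Z into f, then multiply by Z^3.
  monomial -1·x^3·y^0 ↦ -1·X^3·Y^0·Z^0.
  monomial 1·x^2·y^1 ↦ 1·X^2·Y^1·Z^0.
  monomial 3·x^2·y^0 ↦ 3·X^2·Y^0·Z^1.
  monomial 2·x^1·y^2 ↦ 2·X^1·Y^2·Z^0.
  monomial -1·x^1·y^1 ↦ -1·X^1·Y^1·Z^1.
  monomial -2·x^1·y^0 ↦ -2·X^1·Y^0·Z^2.
  monomial 3·x^0·y^2 ↦ 3·X^0·Y^2·Z^1.
  monomial 2·x^0·y^1 ↦ 2·X^0·Y^1·Z^2.
  monomial -1·x^0·y^0 ↦ -1·X^0·Y^0·Z^3.
Collecting: F(X, Y, Z) = -X**3 + X**2*Y + 3*X**2*Z + 2*X*Y**2 - X*Y*Z - 2*X*Z**2 + 3*Y**2*Z + 2*Y*Z**2 - Z**3.


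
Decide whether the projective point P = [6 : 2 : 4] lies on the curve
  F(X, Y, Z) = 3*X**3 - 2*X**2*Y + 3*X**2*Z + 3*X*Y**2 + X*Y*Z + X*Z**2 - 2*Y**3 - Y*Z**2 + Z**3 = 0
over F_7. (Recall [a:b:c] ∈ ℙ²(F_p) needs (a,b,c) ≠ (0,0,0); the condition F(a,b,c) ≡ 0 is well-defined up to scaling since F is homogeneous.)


F(6,2,4) ≡ 6 (mod 7); P is NOT on the curve.

Evaluate F(6, 2, 4) term-by-term (mod 7).
  3*X**3 ↦ 3·216·1·1 = 648
  -2*X**2*Y ↦ -2·36·2·1 = -144
  3*X**2*Z ↦ 3·36·1·4 = 432
  3*X*Y**2 ↦ 3·6·4·1 = 72
  X*Y*Z ↦ 1·6·2·4 = 48
  X*Z**2 ↦ 1·6·1·16 = 96
  -2*Y**3 ↦ -2·1·8·1 = -16
  -Y*Z**2 ↦ -1·1·2·16 = -32
  Z**3 ↦ 1·1·1·64 = 64
Sum: F(6, 2, 4) = (648) + (-144) + (432) + (72) + (48) + (96) + (-16) + (-32) + (64) = 1168.
Reducing mod 7: 1168 ≡ 6 (mod 7).
Since F(a, b, c) ≡ 6 ≠ 0 (mod 7), P does NOT lie on the curve.


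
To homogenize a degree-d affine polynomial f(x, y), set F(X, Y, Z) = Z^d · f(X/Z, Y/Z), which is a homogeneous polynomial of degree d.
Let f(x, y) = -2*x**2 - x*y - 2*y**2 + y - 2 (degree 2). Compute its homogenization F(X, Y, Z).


F(X, Y, Z) = -2*X**2 - X*Y - 2*Y**2 + Y*Z - 2*Z**2

deg(f) = 2.
Substitute x = X/Z, y = Y/Z into f, then multiply by Z^2.
  monomial -2·x^2·y^0 ↦ -2·X^2·Y^0·Z^0.
  monomial -1·x^1·y^1 ↦ -1·X^1·Y^1·Z^0.
  monomial -2·x^0·y^2 ↦ -2·X^0·Y^2·Z^0.
  monomial 1·x^0·y^1 ↦ 1·X^0·Y^1·Z^1.
  monomial -2·x^0·y^0 ↦ -2·X^0·Y^0·Z^2.
Collecting: F(X, Y, Z) = -2*X**2 - X*Y - 2*Y**2 + Y*Z - 2*Z**2.


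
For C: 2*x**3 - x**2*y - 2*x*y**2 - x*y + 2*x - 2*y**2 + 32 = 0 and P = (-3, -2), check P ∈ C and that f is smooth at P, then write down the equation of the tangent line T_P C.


Tangent line at P: 38*x - 22*y + 70 = 0.

Step 1: f(-3, -2) = 0, so P lies on C.
Step 2: partial derivatives
  f_x(x, y) = 6*x**2 - 2*x*y - 2*y**2 - y + 2, f_y(x, y) = -x**2 - 4*x*y - x - 4*y.
  f_x(P) = 38, f_y(P) = -22 (gradient nonzero, so P is smooth).
Step 3: tangent line at P: 38·(x − -3) + -22·(y − -2) = 0.
Expanding: 38*x - 22*y + 70 = 0.


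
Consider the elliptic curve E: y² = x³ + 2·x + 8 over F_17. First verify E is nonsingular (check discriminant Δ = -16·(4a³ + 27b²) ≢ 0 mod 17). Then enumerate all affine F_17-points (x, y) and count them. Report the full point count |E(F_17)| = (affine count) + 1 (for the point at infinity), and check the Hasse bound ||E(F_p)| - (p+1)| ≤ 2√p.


Affine points = {(0, 5), (0, 12), (6, 7), (6, 10), (7, 5), (7, 12), (8, 3), (8, 14), (10, 5), (10, 12), (11, 1), (11, 16), (12, 3), (12, 14), (13, 2), (13, 15), (14, 3), (14, 14), (15, 8), (15, 9)}; affine count = 20; |E(F_17)| = 21.

Discriminant check: Δ ∝ 4a³ + 27b² = 4·2³ + 27·8² = 4·8 + 27·64 ≡ 9 (mod 17). Nonzero ⇒ E is nonsingular.
For each x ∈ F_17, compute rhs = x³ + 2·x + 8 mod 17, then count y ∈ F_17 with y² ≡ rhs.
  x = 0: rhs = 8, matching y values: 5, 12 (2 points).
  x = 1: rhs = 11, matching y values: none (0 points).
  x = 2: rhs = 3, matching y values: none (0 points).
  x = 3: rhs = 7, matching y values: none (0 points).
  x = 4: rhs = 12, matching y values: none (0 points).
  x = 5: rhs = 7, matching y values: none (0 points).
  x = 6: rhs = 15, matching y values: 7, 10 (2 points).
  x = 7: rhs = 8, matching y values: 5, 12 (2 points).
  x = 8: rhs = 9, matching y values: 3, 14 (2 points).
  x = 9: rhs = 7, matching y values: none (0 points).
  x = 10: rhs = 8, matching y values: 5, 12 (2 points).
  x = 11: rhs = 1, matching y values: 1, 16 (2 points).
  x = 12: rhs = 9, matching y values: 3, 14 (2 points).
  x = 13: rhs = 4, matching y values: 2, 15 (2 points).
  x = 14: rhs = 9, matching y values: 3, 14 (2 points).
  x = 15: rhs = 13, matching y values: 8, 9 (2 points).
  x = 16: rhs = 5, matching y values: none (0 points).
Total affine count: 20.
Full point count |E(F_17)| = 20 + 1 = 21.
Hasse bound: |21 − (17+1)| = |3| = 3 ≤ 2√17 ≈ 8.2462 ✓.


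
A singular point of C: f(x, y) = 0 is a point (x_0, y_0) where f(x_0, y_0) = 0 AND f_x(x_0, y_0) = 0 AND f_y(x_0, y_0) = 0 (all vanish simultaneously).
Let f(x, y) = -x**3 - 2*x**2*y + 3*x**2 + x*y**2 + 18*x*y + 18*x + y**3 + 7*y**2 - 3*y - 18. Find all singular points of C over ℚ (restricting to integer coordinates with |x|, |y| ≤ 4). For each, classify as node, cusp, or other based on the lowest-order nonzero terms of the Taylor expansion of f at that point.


Singular points: {(3, -3)}; classification: cusp.

Compute partial derivatives:
  f_x = -3*x**2 - 4*x*y + 6*x + y**2 + 18*y + 18.
  f_y = -2*x**2 + 2*x*y + 18*x + 3*y**2 + 14*y - 3.
Scan x_0 ∈ {−4, ..., 4}. For each x_0, f_y(x_0, y) is a polynomial in y; find its integer roots y ∈ {−4, ..., 4}, then test f_x and f at those candidates.
  x = -4: f_y(-4, y) = 3*y**2 + 6*y - 107; no integer root y with |y| ≤ 4.
  x = -3: f_y(-3, y) = 3*y**2 + 8*y - 75; no integer root y with |y| ≤ 4.
  x = -2: f_y(-2, y) = 3*y**2 + 10*y - 47; no integer root y with |y| ≤ 4.
  x = -1: f_y(-1, y) = 3*y**2 + 12*y - 23; no integer root y with |y| ≤ 4.
  x = 0: f_y(0, y) = 3*y**2 + 14*y - 3; no integer root y with |y| ≤ 4.
  x = 1: f_y(1, y) = 3*y**2 + 16*y + 13; vanishes at y ∈ {-1}. (1, -1): f_x = 8 ≠ 0.
  x = 2: f_y(2, y) = 3*y**2 + 18*y + 25; no integer root y with |y| ≤ 4.
  x = 3: f_y(3, y) = 3*y**2 + 20*y + 33; vanishes at y ∈ {-3}. (3, -3): f_x = 0, f = 0 — SINGULAR.
  x = 4: f_y(4, y) = 3*y**2 + 22*y + 37; no integer root y with |y| ≤ 4.
Only singular point on the grid: (3, -3).
Classify: substitute x = 3 + u, y = -3 + v and expand: f = -u**3 - 2*u**2*v + u*v**2 + v**3 + v**2.
No constant or linear terms (consistent with a singular point). Quadratic part: v**2. Cubic part: -u**3 - 2*u**2*v + u*v**2 + v**3.
The quadratic part v**2 is a perfect square, so there is a single (double) tangent line v = 0, i.e. y = -3. Restricting the cubic part to that line (v = 0) leaves -u**3 ≠ 0, so f is not divisible by v and the branch is v² ≈ u**3 to lowest order — this is a cusp.
Classification: cusp.


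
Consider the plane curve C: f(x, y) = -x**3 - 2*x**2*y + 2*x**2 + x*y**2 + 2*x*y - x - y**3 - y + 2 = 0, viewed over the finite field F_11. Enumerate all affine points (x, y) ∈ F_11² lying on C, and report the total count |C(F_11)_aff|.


Affine F_11-points: {(0, 1), (0, 4), (0, 6), (2, 0), (3, 7), (7, 9), (8, 5), (9, 2), (9, 5), (10, 10)}; count = 10.

For each of the 121 pairs (x, y) ∈ F_11², evaluate f(x, y) mod 11. Record the zeros.
  x = 0: [0↦2, 1↦0, 2↦3, 3↦5, 4↦0, 5↦4, 6↦0, 7↦4, 8↦10, 9↦1, 10↦4]  zeros at y ∈ {1, 4, 6}
  x = 1: [0↦2, 1↦1, 2↦7, 3↦3, 4↦5, 5↦7, 6↦3, 7↦9, 8↦8, 9↦5, 10↦5]  zeros at y ∈ ∅
  x = 2: [0↦0, 1↦7, 2↦1, 3↦9, 4↦3, 5↦10, 6↦2, 7↦6, 8↦5, 9↦4, 10↦8]  zeros at y ∈ {0}
  x = 3: [0↦1, 1↦1, 2↦1, 3↦6, 4↦10, 5↦7, 6↦2, 7↦0, 8↦6, 9↦3, 10↦7]  zeros at y ∈ {7}
  x = 4: [0↦10, 1↦10, 2↦1, 3↦10, 4↦9, 5↦3, 6↦8, 7↦7, 8↦5, 9↦7, 10↦7]  zeros at y ∈ ∅
  x = 5: [0↦10, 1↦6, 2↦6, 3↦4, 4↦5, 5↦3, 6↦3, 7↦10, 8↦7, 9↦10, 10↦2]  zeros at y ∈ ∅
  x = 6: [0↦6, 1↦5, 2↦10, 3↦4, 4↦3, 5↦1, 6↦3, 7↦3, 8↦6, 9↦6, 10↦8]  zeros at y ∈ ∅
  x = 7: [0↦3, 1↦1, 2↦7, 3↦4, 4↦8, 5↦2, 6↦2, 7↦2, 8↦7, 9↦0, 10↦8]  zeros at y ∈ {9}
  x = 8: [0↦6, 1↦10, 2↦2, 3↦9, 4↦3, 5↦0, 6↦5, 7↦1, 8↦4, 9↦8, 10↦7]  zeros at y ∈ {5}
  x = 9: [0↦9, 1↦4, 2↦0, 3↦2, 4↦4, 5↦0, 6↦6, 7↦5, 8↦2, 9↦2, 10↦10]  zeros at y ∈ {2, 5}
  x = 10: [0↦6, 1↦10, 2↦6, 3↦10, 4↦5, 5↦7, 6↦10, 7↦8, 8↦6, 9↦9, 10↦0]  zeros at y ∈ {10}
Collecting zeros: affine points = {(0, 1), (0, 4), (0, 6), (2, 0), (3, 7), (7, 9), (8, 5), (9, 2), (9, 5), (10, 10)}.
Total count |C(F_11)_aff| = 10.


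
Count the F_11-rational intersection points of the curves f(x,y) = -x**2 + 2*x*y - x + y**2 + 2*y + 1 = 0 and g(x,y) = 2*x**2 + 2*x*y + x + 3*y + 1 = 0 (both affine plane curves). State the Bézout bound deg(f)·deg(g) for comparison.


Common zeros: {(3, 0)}; count = 1; Bézout bound = 4.

deg(f) = 2, deg(g) = 2, so Bézout bound = 4.
Scan x ∈ F_11. For each x, list the y ∈ F_11 with f(x, y) ≡ 0 and those with g(x, y) ≡ 0 (mod 11); the common zeros in that column are the intersection.
  x = 0: f ≡ 0 at y ∈ {10}; g ≡ 0 at y ∈ {7}; common: ∅.
  x = 1: f ≡ 0 at y ∈ {2, 5}; g ≡ 0 at y ∈ {8}; common: ∅.
  x = 2: f ≡ 0 at y ∈ {2, 3}; g ≡ 0 at y ∈ {0}; common: ∅.
  x = 3: f ≡ 0 at y ∈ {0, 3}; g ≡ 0 at y ∈ {0}; common: {0}.
  x = 4: f ≡ 0 at y ∈ {6}; g ≡ 0 at y ∈ ∅; common: ∅.
  x = 5: f ≡ 0 at y ∈ ∅; g ≡ 0 at y ∈ {5}; common: ∅.
  x = 6: f ≡ 0 at y ∈ ∅; g ≡ 0 at y ∈ {5}; common: ∅.
  x = 7: f ≡ 0 at y ∈ {0, 6}; g ≡ 0 at y ∈ {8}; common: ∅.
  x = 8: f ≡ 0 at y ∈ {5, 10}; g ≡ 0 at y ∈ {9}; common: ∅.
  x = 9: f ≡ 0 at y ∈ ∅; g ≡ 0 at y ∈ {7}; common: ∅.
  x = 10: f ≡ 0 at y ∈ ∅; g ≡ 0 at y ∈ {9}; common: ∅.
Collecting: common zeros = {(3, 0)}, so the count is 1.
Comparison with the Bézout bound: 1 ≤ 4 = deg(f)·deg(g), as expected for curves with no common component (the affine F_11-count falls short of the bound because intersections may lie at infinity, over extension fields, or carry multiplicity).


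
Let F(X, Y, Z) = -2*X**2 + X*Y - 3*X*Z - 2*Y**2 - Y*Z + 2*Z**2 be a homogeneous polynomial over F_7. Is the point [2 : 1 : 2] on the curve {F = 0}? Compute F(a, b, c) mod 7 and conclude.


F(2,1,2) ≡ 0 (mod 7); P is on the curve.

Evaluate F(2, 1, 2) term-by-term (mod 7).
  -2*X**2 ↦ -2·4·1·1 = -8
  X*Y ↦ 1·2·1·1 = 2
  -3*X*Z ↦ -3·2·1·2 = -12
  -2*Y**2 ↦ -2·1·1·1 = -2
  -Y*Z ↦ -1·1·1·2 = -2
  2*Z**2 ↦ 2·1·1·4 = 8
Sum: F(2, 1, 2) = (-8) + (2) + (-12) + (-2) + (-2) + (8) = -14.
Reducing mod 7: -14 ≡ 0 (mod 7).
Since F(a, b, c) ≡ 0 (mod 7), P lies on the curve.


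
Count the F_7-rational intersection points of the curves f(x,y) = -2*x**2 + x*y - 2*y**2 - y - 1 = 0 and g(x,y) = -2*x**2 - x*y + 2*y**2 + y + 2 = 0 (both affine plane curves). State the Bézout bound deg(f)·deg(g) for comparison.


Common zeros: {(4, 2), (4, 3)}; count = 2; Bézout bound = 4.

deg(f) = 2, deg(g) = 2, so Bézout bound = 4.
Scan x ∈ F_7. For each x, list the y ∈ F_7 with f(x, y) ≡ 0 and those with g(x, y) ≡ 0 (mod 7); the common zeros in that column are the intersection.
  x = 0: f ≡ 0 at y ∈ {5}; g ≡ 0 at y ∈ ∅; common: ∅.
  x = 1: f ≡ 0 at y ∈ {3, 4}; g ≡ 0 at y ∈ {0}; common: ∅.
  x = 2: f ≡ 0 at y ∈ ∅; g ≡ 0 at y ∈ {2}; common: ∅.
  x = 3: f ≡ 0 at y ∈ ∅; g ≡ 0 at y ∈ ∅; common: ∅.
  x = 4: f ≡ 0 at y ∈ {2, 3}; g ≡ 0 at y ∈ {2, 3}; common: {2, 3}.
  x = 5: f ≡ 0 at y ∈ {1}; g ≡ 0 at y ∈ {3, 6}; common: ∅.
  x = 6: f ≡ 0 at y ∈ {1, 5}; g ≡ 0 at y ∈ {0, 6}; common: ∅.
Collecting: common zeros = {(4, 2), (4, 3)}, so the count is 2.
Comparison with the Bézout bound: 2 ≤ 4 = deg(f)·deg(g), as expected for curves with no common component (the affine F_7-count falls short of the bound because intersections may lie at infinity, over extension fields, or carry multiplicity).


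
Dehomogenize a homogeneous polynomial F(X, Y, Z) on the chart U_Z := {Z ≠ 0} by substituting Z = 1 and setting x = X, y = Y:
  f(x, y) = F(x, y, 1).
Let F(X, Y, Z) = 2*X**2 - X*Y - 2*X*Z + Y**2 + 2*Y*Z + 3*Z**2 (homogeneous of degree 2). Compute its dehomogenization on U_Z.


f(x, y) = 2*x**2 - x*y - 2*x + y**2 + 2*y + 3

On U_Z we set Z = 1. Each monomial c·X^i·Y^j·Z^k in F becomes c·x^i·y^j·1^k = c·x^i·y^j.
Substituting Z = 1: F(X, Y, 1) = 2*x**2 - x*y - 2*x + y**2 + 2*y + 3.
Note: deg(f) ≤ deg(F) = 2; strict inequality happens when F is divisible by Z (lost terms).


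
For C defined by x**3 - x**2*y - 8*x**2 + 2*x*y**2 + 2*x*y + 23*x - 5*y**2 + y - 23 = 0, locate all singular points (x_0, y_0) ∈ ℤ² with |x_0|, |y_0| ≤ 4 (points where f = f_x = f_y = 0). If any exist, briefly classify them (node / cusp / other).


Singular points: {(3, 1)}; classification: cusp.

Compute partial derivatives:
  f_x = 3*x**2 - 2*x*y - 16*x + 2*y**2 + 2*y + 23.
  f_y = -x**2 + 4*x*y + 2*x - 10*y + 1.
Scan x_0 ∈ {−4, ..., 4}. For each x_0, f_y(x_0, y) is a polynomial in y; find its integer roots y ∈ {−4, ..., 4}, then test f_x and f at those candidates.
  x = -4: f_y(-4, y) = -26*y - 23; no integer root y with |y| ≤ 4.
  x = -3: f_y(-3, y) = -22*y - 14; no integer root y with |y| ≤ 4.
  x = -2: f_y(-2, y) = -18*y - 7; no integer root y with |y| ≤ 4.
  x = -1: f_y(-1, y) = -14*y - 2; no integer root y with |y| ≤ 4.
  x = 0: f_y(0, y) = 1 - 10*y; no integer root y with |y| ≤ 4.
  x = 1: f_y(1, y) = 2 - 6*y; no integer root y with |y| ≤ 4.
  x = 2: f_y(2, y) = 1 - 2*y; no integer root y with |y| ≤ 4.
  x = 3: f_y(3, y) = 2*y - 2; vanishes at y ∈ {1}. (3, 1): f_x = 0, f = 0 — SINGULAR.
  x = 4: f_y(4, y) = 6*y - 7; no integer root y with |y| ≤ 4.
Only singular point on the grid: (3, 1).
Classify: substitute x = 3 + u, y = 1 + v and expand: f = u**3 - u**2*v + 2*u*v**2 + v**2.
No constant or linear terms (consistent with a singular point). Quadratic part: v**2. Cubic part: u**3 - u**2*v + 2*u*v**2.
The quadratic part v**2 is a perfect square, so there is a single (double) tangent line v = 0, i.e. y = 1. Restricting the cubic part to that line (v = 0) leaves u**3 ≠ 0, so f is not divisible by v and the branch is v² ≈ -u**3 to lowest order — this is a cusp.
Classification: cusp.


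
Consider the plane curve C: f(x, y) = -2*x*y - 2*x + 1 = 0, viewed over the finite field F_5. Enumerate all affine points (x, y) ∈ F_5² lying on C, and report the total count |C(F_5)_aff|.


Affine F_5-points: {(1, 2), (2, 3), (3, 0), (4, 1)}; count = 4.

For each of the 25 pairs (x, y) ∈ F_5², evaluate f(x, y) mod 5. Record the zeros.
  x = 0: [0↦1, 1↦1, 2↦1, 3↦1, 4↦1]  zeros at y ∈ ∅
  x = 1: [0↦4, 1↦2, 2↦0, 3↦3, 4↦1]  zeros at y ∈ {2}
  x = 2: [0↦2, 1↦3, 2↦4, 3↦0, 4↦1]  zeros at y ∈ {3}
  x = 3: [0↦0, 1↦4, 2↦3, 3↦2, 4↦1]  zeros at y ∈ {0}
  x = 4: [0↦3, 1↦0, 2↦2, 3↦4, 4↦1]  zeros at y ∈ {1}
Collecting zeros: affine points = {(1, 2), (2, 3), (3, 0), (4, 1)}.
Total count |C(F_5)_aff| = 4.


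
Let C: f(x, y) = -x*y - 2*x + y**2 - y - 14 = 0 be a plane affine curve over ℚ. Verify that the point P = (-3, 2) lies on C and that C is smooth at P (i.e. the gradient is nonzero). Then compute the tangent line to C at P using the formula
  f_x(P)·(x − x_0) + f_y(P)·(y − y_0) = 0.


Tangent line at P: -4*x + 6*y - 24 = 0.

Step 1: f(-3, 2) = 0, so P lies on C.
Step 2: partial derivatives
  f_x(x, y) = -y - 2, f_y(x, y) = -x + 2*y - 1.
  f_x(P) = -4, f_y(P) = 6 (gradient nonzero, so P is smooth).
Step 3: tangent line at P: -4·(x − -3) + 6·(y − 2) = 0.
Expanding: -4*x + 6*y - 24 = 0.


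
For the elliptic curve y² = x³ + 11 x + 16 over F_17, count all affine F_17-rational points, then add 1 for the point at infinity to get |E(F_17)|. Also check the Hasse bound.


Affine points = {(0, 4), (0, 13), (3, 5), (3, 12), (5, 3), (5, 14), (6, 3), (6, 14), (8, 2), (8, 15), (10, 2), (10, 15), (16, 2), (16, 15)}; affine count = 14; |E(F_17)| = 15.

Discriminant check: Δ ∝ 4a³ + 27b² = 4·11³ + 27·16² = 4·1331 + 27·256 ≡ 13 (mod 17). Nonzero ⇒ E is nonsingular.
For each x ∈ F_17, compute rhs = x³ + 11·x + 16 mod 17, then count y ∈ F_17 with y² ≡ rhs.
  x = 0: rhs = 16, matching y values: 4, 13 (2 points).
  x = 1: rhs = 11, matching y values: none (0 points).
  x = 2: rhs = 12, matching y values: none (0 points).
  x = 3: rhs = 8, matching y values: 5, 12 (2 points).
  x = 4: rhs = 5, matching y values: none (0 points).
  x = 5: rhs = 9, matching y values: 3, 14 (2 points).
  x = 6: rhs = 9, matching y values: 3, 14 (2 points).
  x = 7: rhs = 11, matching y values: none (0 points).
  x = 8: rhs = 4, matching y values: 2, 15 (2 points).
  x = 9: rhs = 11, matching y values: none (0 points).
  x = 10: rhs = 4, matching y values: 2, 15 (2 points).
  x = 11: rhs = 6, matching y values: none (0 points).
  x = 12: rhs = 6, matching y values: none (0 points).
  x = 13: rhs = 10, matching y values: none (0 points).
  x = 14: rhs = 7, matching y values: none (0 points).
  x = 15: rhs = 3, matching y values: none (0 points).
  x = 16: rhs = 4, matching y values: 2, 15 (2 points).
Total affine count: 14.
Full point count |E(F_17)| = 14 + 1 = 15.
Hasse bound: |15 − (17+1)| = |-3| = 3 ≤ 2√17 ≈ 8.2462 ✓.


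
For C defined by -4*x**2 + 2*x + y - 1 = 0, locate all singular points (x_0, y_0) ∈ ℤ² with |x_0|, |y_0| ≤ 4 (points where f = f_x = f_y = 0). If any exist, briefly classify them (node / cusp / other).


No singular points in the scanned grid; C is smooth there.

Compute partial derivatives:
  f_x = 2 - 8*x.
  f_y = 1.
f_y = 1 is a nonzero constant, so f_y never vanishes: no point (x, y) can satisfy f = f_x = f_y = 0. In particular no (x, y) ∈ {−4, ..., 4}² is singular; the curve is smooth.


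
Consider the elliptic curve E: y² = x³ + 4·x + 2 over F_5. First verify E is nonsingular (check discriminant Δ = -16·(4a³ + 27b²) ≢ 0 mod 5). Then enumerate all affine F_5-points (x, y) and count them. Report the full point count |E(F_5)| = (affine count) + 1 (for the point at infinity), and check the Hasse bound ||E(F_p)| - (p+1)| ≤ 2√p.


Affine points = {(3, 1), (3, 4)}; affine count = 2; |E(F_5)| = 3.

Discriminant check: Δ ∝ 4a³ + 27b² = 4·4³ + 27·2² = 4·64 + 27·4 ≡ 4 (mod 5). Nonzero ⇒ E is nonsingular.
For each x ∈ F_5, compute rhs = x³ + 4·x + 2 mod 5, then count y ∈ F_5 with y² ≡ rhs.
  x = 0: rhs = 2, matching y values: none (0 points).
  x = 1: rhs = 2, matching y values: none (0 points).
  x = 2: rhs = 3, matching y values: none (0 points).
  x = 3: rhs = 1, matching y values: 1, 4 (2 points).
  x = 4: rhs = 2, matching y values: none (0 points).
Total affine count: 2.
Full point count |E(F_5)| = 2 + 1 = 3.
Hasse bound: |3 − (5+1)| = |-3| = 3 ≤ 2√5 ≈ 4.4721 ✓.


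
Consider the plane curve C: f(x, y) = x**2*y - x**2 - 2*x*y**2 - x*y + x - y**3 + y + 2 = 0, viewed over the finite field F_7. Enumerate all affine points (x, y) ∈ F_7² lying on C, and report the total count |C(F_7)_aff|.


Affine F_7-points: {(1, 1), (1, 5), (1, 6), (2, 0), (2, 5), (4, 3), (6, 0), (6, 3), (6, 6)}; count = 9.

For each of the 49 pairs (x, y) ∈ F_7², evaluate f(x, y) mod 7. Record the zeros.
  x = 0: [0↦2, 1↦2, 2↦3, 3↦6, 4↦5, 5↦1, 6↦2]  zeros at y ∈ ∅
  x = 1: [0↦2, 1↦0, 2↦2, 3↦2, 4↦1, 5↦0, 6↦0]  zeros at y ∈ {1, 5, 6}
  x = 2: [0↦0, 1↦5, 2↦3, 3↦2, 4↦3, 5↦0, 6↦1]  zeros at y ∈ {0, 5}
  x = 3: [0↦3, 1↦3, 2↦6, 3↦6, 4↦4, 5↦1, 6↦5]  zeros at y ∈ ∅
  x = 4: [0↦4, 1↦1, 2↦4, 3↦0, 4↦4, 5↦3, 6↦5]  zeros at y ∈ {3}
  x = 5: [0↦3, 1↦6, 2↦4, 3↦5, 4↦3, 5↦6, 6↦1]  zeros at y ∈ ∅
  x = 6: [0↦0, 1↦4, 2↦6, 3↦0, 4↦1, 5↦3, 6↦0]  zeros at y ∈ {0, 3, 6}
Collecting zeros: affine points = {(1, 1), (1, 5), (1, 6), (2, 0), (2, 5), (4, 3), (6, 0), (6, 3), (6, 6)}.
Total count |C(F_7)_aff| = 9.


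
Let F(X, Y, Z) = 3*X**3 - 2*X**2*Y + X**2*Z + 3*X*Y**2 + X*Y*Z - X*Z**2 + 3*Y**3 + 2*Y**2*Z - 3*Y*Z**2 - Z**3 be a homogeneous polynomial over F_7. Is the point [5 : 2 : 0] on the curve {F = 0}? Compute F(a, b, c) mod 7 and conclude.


F(5,2,0) ≡ 2 (mod 7); P is NOT on the curve.

Evaluate F(5, 2, 0) term-by-term (mod 7).
  3*X**3 ↦ 3·125·1·1 = 375
  -2*X**2*Y ↦ -2·25·2·1 = -100
  X**2*Z ↦ 1·25·1·0 = 0
  3*X*Y**2 ↦ 3·5·4·1 = 60
  X*Y*Z ↦ 1·5·2·0 = 0
  -X*Z**2 ↦ -1·5·1·0 = 0
  3*Y**3 ↦ 3·1·8·1 = 24
  2*Y**2*Z ↦ 2·1·4·0 = 0
  -3*Y*Z**2 ↦ -3·1·2·0 = 0
  -Z**3 ↦ -1·1·1·0 = 0
Sum: F(5, 2, 0) = (375) + (-100) + (0) + (60) + (0) + (0) + (24) + (0) + (0) + (0) = 359.
Reducing mod 7: 359 ≡ 2 (mod 7).
Since F(a, b, c) ≡ 2 ≠ 0 (mod 7), P does NOT lie on the curve.


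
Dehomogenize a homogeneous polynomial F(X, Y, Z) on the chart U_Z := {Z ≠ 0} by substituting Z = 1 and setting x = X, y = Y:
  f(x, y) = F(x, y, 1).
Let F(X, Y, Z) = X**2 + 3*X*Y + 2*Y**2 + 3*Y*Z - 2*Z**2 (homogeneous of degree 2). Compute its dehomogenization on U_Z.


f(x, y) = x**2 + 3*x*y + 2*y**2 + 3*y - 2

On U_Z we set Z = 1. Each monomial c·X^i·Y^j·Z^k in F becomes c·x^i·y^j·1^k = c·x^i·y^j.
Substituting Z = 1: F(X, Y, 1) = x**2 + 3*x*y + 2*y**2 + 3*y - 2.
Note: deg(f) ≤ deg(F) = 2; strict inequality happens when F is divisible by Z (lost terms).


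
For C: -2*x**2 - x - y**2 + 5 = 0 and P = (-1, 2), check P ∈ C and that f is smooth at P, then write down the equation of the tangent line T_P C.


Tangent line at P: 3*x - 4*y + 11 = 0.

Step 1: f(-1, 2) = 0, so P lies on C.
Step 2: partial derivatives
  f_x(x, y) = -4*x - 1, f_y(x, y) = -2*y.
  f_x(P) = 3, f_y(P) = -4 (gradient nonzero, so P is smooth).
Step 3: tangent line at P: 3·(x − -1) + -4·(y − 2) = 0.
Expanding: 3*x - 4*y + 11 = 0.


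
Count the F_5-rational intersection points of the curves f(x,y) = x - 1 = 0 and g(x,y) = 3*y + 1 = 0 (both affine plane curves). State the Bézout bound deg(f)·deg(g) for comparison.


Common zeros: {(1, 3)}; count = 1; Bézout bound = 1.

deg(f) = 1, deg(g) = 1, so Bézout bound = 1.
Scan x ∈ F_5. For each x, list the y ∈ F_5 with f(x, y) ≡ 0 and those with g(x, y) ≡ 0 (mod 5); the common zeros in that column are the intersection.
  x = 0: f ≡ 0 at y ∈ ∅; g ≡ 0 at y ∈ {3}; common: ∅.
  x = 1: f ≡ 0 at y ∈ {0, 1, 2, 3, 4}; g ≡ 0 at y ∈ {3}; common: {3}.
  x = 2: f ≡ 0 at y ∈ ∅; g ≡ 0 at y ∈ {3}; common: ∅.
  x = 3: f ≡ 0 at y ∈ ∅; g ≡ 0 at y ∈ {3}; common: ∅.
  x = 4: f ≡ 0 at y ∈ ∅; g ≡ 0 at y ∈ {3}; common: ∅.
Collecting: common zeros = {(1, 3)}, so the count is 1.
Comparison with the Bézout bound: 1 ≤ 1 = deg(f)·deg(g), as expected for curves with no common component (the bound is attained).


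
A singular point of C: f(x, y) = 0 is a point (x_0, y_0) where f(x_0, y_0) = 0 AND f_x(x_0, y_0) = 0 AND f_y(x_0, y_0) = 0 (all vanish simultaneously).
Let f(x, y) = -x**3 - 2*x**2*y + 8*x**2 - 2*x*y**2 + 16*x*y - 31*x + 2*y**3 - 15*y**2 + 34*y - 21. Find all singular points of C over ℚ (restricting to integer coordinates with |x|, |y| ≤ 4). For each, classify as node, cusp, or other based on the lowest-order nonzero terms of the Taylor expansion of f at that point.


Singular points: {(1, 3)}; classification: node.

Compute partial derivatives:
  f_x = -3*x**2 - 4*x*y + 16*x - 2*y**2 + 16*y - 31.
  f_y = -2*x**2 - 4*x*y + 16*x + 6*y**2 - 30*y + 34.
Scan x_0 ∈ {−4, ..., 4}. For each x_0, f_y(x_0, y) is a polynomial in y; find its integer roots y ∈ {−4, ..., 4}, then test f_x and f at those candidates.
  x = -4: f_y(-4, y) = 6*y**2 - 14*y - 62; no integer root y with |y| ≤ 4.
  x = -3: f_y(-3, y) = 6*y**2 - 18*y - 32; no integer root y with |y| ≤ 4.
  x = -2: f_y(-2, y) = 6*y**2 - 22*y - 6; no integer root y with |y| ≤ 4.
  x = -1: f_y(-1, y) = 6*y**2 - 26*y + 16; no integer root y with |y| ≤ 4.
  x = 0: f_y(0, y) = 6*y**2 - 30*y + 34; no integer root y with |y| ≤ 4.
  x = 1: f_y(1, y) = 6*y**2 - 34*y + 48; vanishes at y ∈ {3}. (1, 3): f_x = 0, f = 0 — SINGULAR.
  x = 2: f_y(2, y) = 6*y**2 - 38*y + 58; no integer root y with |y| ≤ 4.
  x = 3: f_y(3, y) = 6*y**2 - 42*y + 64; no integer root y with |y| ≤ 4.
  x = 4: f_y(4, y) = 6*y**2 - 46*y + 66; no integer root y with |y| ≤ 4.
Only singular point on the grid: (1, 3).
Classify: substitute x = 1 + u, y = 3 + v and expand: f = -u**3 - 2*u**2*v - u**2 - 2*u*v**2 + 2*v**3 + v**2.
No constant or linear terms (consistent with a singular point). Quadratic part: -u**2 + v**2. Cubic part: -u**3 - 2*u**2*v - 2*u*v**2 + 2*v**3.
The quadratic part v**2 - u**2 = (v − u)(v + u) splits into two distinct linear factors, so there are two distinct tangent lines y − 3 = ±(x − 1) — this is a node (ordinary double point).
Classification: node.


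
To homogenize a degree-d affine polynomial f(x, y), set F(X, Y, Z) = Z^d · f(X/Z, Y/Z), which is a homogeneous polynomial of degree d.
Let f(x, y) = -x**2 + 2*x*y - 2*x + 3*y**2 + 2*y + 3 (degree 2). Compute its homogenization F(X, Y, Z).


F(X, Y, Z) = -X**2 + 2*X*Y - 2*X*Z + 3*Y**2 + 2*Y*Z + 3*Z**2

deg(f) = 2.
Substitute x = X/Z, y = Y/Z into f, then multiply by Z^2.
  monomial -1·x^2·y^0 ↦ -1·X^2·Y^0·Z^0.
  monomial 2·x^1·y^1 ↦ 2·X^1·Y^1·Z^0.
  monomial -2·x^1·y^0 ↦ -2·X^1·Y^0·Z^1.
  monomial 3·x^0·y^2 ↦ 3·X^0·Y^2·Z^0.
  monomial 2·x^0·y^1 ↦ 2·X^0·Y^1·Z^1.
  monomial 3·x^0·y^0 ↦ 3·X^0·Y^0·Z^2.
Collecting: F(X, Y, Z) = -X**2 + 2*X*Y - 2*X*Z + 3*Y**2 + 2*Y*Z + 3*Z**2.
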